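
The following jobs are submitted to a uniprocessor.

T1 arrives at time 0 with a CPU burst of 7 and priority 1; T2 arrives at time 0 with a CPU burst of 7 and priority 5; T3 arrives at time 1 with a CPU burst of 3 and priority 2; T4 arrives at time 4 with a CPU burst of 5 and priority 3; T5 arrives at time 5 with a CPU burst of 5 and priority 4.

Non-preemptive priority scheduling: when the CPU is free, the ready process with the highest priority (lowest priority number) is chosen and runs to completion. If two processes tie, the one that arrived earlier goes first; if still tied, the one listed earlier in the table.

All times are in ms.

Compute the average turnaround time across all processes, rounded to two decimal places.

13.80

Gantt: | T1 0-7 | T3 7-10 | T4 10-15 | T5 15-20 | T2 20-27 |
Completion: T1=7  T2=27  T3=10  T4=15  T5=20
Turnaround times: T1=7, T2=27, T3=9, T4=11, T5=15
Average turnaround = (7+27+9+11+15) / 5 = 69/5 = 13.80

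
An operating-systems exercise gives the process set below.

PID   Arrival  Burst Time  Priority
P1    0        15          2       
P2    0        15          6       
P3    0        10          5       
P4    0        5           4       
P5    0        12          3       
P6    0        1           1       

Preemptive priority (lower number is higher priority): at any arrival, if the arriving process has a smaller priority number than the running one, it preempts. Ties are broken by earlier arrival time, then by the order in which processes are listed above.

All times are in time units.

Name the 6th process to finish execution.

P2

Gantt: | P6 0-1 | P1 1-16 | P5 16-28 | P4 28-33 | P3 33-43 | P2 43-58 |
Completion: P1=16  P2=58  P3=43  P4=33  P5=28  P6=1
Turnaround (C−A): P1=16  P2=58  P3=43  P4=33  P5=28  P6=1
Finish order: P6 → P1 → P5 → P4 → P3 → P2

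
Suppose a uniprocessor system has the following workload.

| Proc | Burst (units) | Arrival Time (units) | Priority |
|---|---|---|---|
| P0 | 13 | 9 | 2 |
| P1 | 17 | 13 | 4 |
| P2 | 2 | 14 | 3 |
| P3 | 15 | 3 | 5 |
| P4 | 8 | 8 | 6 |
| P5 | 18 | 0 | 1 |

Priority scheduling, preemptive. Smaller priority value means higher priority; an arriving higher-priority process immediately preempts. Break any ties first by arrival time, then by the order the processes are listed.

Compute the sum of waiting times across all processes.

Gantt: | P5 0-18 | P0 18-31 | P2 31-33 | P1 33-50 | P3 50-65 | P4 65-73 |
Completion: P0=31  P1=50  P2=33  P3=65  P4=73  P5=18
Turnaround (C−A): P0=22  P1=37  P2=19  P3=62  P4=65  P5=18
Waiting = turnaround − burst: P0=9, P1=20, P2=17, P3=47, P4=57, P5=0
Total waiting = 9 + 20 + 17 + 47 + 57 + 0 = 150

150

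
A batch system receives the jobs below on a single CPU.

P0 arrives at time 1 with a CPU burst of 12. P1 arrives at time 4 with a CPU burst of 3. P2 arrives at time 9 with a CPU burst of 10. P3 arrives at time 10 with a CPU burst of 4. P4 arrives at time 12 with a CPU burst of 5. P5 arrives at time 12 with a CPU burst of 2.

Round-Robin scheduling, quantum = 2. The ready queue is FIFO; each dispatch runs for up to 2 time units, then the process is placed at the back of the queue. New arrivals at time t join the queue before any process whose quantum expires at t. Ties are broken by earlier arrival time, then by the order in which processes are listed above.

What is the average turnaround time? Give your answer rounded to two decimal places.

Schedule: | idle 0-1 | P0 1-5 | P1 5-7 | P0 7-9 | P1 9-10 | P2 10-12 | P0 12-14 | P3 14-16 | P4 16-18 | P5 18-20 | P2 20-22 | P0 22-24 | P3 24-26 | P4 26-28 | P2 28-30 | P0 30-32 | P4 32-33 | P2 33-37 |
Completion: P0=32  P1=10  P2=37  P3=26  P4=33  P5=20
Turnaround times: P0=31, P1=6, P2=28, P3=16, P4=21, P5=8
Average turnaround = (31+6+28+16+21+8) / 6 = 110/6 = 18.33

18.33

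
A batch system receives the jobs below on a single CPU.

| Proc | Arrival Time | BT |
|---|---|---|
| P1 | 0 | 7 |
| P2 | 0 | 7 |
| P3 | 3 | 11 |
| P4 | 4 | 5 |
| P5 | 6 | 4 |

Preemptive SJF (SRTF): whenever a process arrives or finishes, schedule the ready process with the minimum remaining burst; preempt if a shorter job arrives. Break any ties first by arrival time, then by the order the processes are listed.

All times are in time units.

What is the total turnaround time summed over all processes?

78

Gantt: | P1 0-7 | P5 7-11 | P4 11-16 | P2 16-23 | P3 23-34 |
Completion: P1=7  P2=23  P3=34  P4=16  P5=11
Turnaround (C−A): P1=7  P2=23  P3=31  P4=12  P5=5
Turnaround = completion − arrival: P1=7, P2=23, P3=31, P4=12, P5=5
Total turnaround = 7 + 23 + 31 + 12 + 5 = 78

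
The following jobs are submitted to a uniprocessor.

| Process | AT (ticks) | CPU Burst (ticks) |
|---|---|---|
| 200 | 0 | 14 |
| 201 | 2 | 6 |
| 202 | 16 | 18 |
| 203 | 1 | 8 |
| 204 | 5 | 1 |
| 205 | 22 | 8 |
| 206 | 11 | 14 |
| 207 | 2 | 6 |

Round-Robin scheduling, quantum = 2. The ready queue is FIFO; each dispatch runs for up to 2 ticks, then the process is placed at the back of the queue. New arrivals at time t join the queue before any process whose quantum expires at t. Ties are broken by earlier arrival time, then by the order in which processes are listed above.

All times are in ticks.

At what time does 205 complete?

61

Schedule: | 200 0-2 | 203 2-4 | 201 4-6 | 207 6-8 | 200 8-10 | 203 10-12 | 204 12-13 | 201 13-15 | 207 15-17 | 200 17-19 | 206 19-21 | 203 21-23 | 201 23-25 | 202 25-27 | 207 27-29 | 200 29-31 | 206 31-33 | 205 33-35 | 203 35-37 | 202 37-39 | 200 39-41 | 206 41-43 | 205 43-45 | 202 45-47 | 200 47-49 | 206 49-51 | 205 51-53 | 202 53-55 | 200 55-57 | 206 57-59 | 205 59-61 | 202 61-63 | 206 63-65 | 202 65-67 | 206 67-69 | 202 69-75 |
Completion: 200=57  201=25  202=75  203=37  204=13  205=61  206=69  207=29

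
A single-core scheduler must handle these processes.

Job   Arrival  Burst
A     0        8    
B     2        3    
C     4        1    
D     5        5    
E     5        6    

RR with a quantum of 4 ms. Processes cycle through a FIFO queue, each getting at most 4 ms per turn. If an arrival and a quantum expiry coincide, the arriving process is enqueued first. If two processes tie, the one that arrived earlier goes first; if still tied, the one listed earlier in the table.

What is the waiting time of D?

Gantt: | A 0-4 | B 4-7 | C 7-8 | A 8-12 | D 12-16 | E 16-20 | D 20-21 | E 21-23 |
Completion: A=12  B=7  C=8  D=21  E=23
Waiting(D) = turnaround − burst = 16 − 5 = 11

11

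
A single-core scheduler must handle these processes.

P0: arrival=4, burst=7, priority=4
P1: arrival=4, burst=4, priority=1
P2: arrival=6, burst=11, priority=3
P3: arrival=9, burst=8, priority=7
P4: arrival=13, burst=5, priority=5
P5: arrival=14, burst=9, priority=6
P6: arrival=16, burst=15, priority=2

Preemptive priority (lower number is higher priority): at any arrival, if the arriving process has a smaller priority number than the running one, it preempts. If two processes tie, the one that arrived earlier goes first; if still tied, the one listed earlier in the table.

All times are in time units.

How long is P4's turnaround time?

Gantt: | idle 0-4 | P1 4-8 | P2 8-16 | P6 16-31 | P2 31-34 | P0 34-41 | P4 41-46 | P5 46-55 | P3 55-63 |
Completion: P0=41  P1=8  P2=34  P3=63  P4=46  P5=55  P6=31
Turnaround (C−A): P0=37  P1=4  P2=28  P3=54  P4=33  P5=41  P6=15
Turnaround(P4) = completion − arrival = 46 − 13 = 33

33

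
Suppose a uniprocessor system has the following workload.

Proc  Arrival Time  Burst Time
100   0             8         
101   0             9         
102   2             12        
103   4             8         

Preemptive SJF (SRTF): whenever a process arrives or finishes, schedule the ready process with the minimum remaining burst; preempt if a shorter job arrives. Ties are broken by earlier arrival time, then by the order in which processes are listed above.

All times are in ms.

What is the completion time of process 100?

8

Schedule: | 100 0-8 | 103 8-16 | 101 16-25 | 102 25-37 |
Completion: 100=8  101=25  102=37  103=16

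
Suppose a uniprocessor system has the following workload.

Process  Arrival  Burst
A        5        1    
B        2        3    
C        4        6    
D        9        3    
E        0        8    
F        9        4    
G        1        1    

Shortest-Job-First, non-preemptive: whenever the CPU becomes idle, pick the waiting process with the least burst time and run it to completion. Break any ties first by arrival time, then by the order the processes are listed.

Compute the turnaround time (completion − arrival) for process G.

Schedule: | E 0-8 | G 8-9 | A 9-10 | B 10-13 | D 13-16 | F 16-20 | C 20-26 |
Completion: A=10  B=13  C=26  D=16  E=8  F=20  G=9
Turnaround (C−A): A=5  B=11  C=22  D=7  E=8  F=11  G=8
Turnaround(G) = completion − arrival = 9 − 1 = 8

8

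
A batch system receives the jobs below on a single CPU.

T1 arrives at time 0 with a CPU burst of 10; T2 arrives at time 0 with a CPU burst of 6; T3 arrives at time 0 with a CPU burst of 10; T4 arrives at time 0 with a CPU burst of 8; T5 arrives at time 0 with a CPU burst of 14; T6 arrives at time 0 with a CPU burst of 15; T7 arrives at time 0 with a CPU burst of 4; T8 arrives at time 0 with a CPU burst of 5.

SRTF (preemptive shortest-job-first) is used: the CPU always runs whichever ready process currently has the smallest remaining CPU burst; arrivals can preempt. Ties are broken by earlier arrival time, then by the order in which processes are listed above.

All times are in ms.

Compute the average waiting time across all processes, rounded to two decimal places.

Schedule: | T7 0-4 | T8 4-9 | T2 9-15 | T4 15-23 | T1 23-33 | T3 33-43 | T5 43-57 | T6 57-72 |
Completion: T1=33  T2=15  T3=43  T4=23  T5=57  T6=72  T7=4  T8=9
Turnaround (C−A): T1=33  T2=15  T3=43  T4=23  T5=57  T6=72  T7=4  T8=9
Waiting times: T1=23, T2=9, T3=33, T4=15, T5=43, T6=57, T7=0, T8=4
Average waiting = (23+9+33+15+43+57+0+4) / 8 = 184/8 = 23.00

23.00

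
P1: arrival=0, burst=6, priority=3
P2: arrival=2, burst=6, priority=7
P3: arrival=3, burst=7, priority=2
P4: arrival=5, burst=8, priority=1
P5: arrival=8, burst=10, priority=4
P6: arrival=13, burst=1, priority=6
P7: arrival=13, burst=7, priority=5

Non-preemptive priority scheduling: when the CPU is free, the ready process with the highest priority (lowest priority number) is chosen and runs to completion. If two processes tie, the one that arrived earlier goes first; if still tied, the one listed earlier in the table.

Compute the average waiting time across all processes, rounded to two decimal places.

Timeline: | P1 0-6 | P4 6-14 | P3 14-21 | P5 21-31 | P7 31-38 | P6 38-39 | P2 39-45 |
Completion: P1=6  P2=45  P3=21  P4=14  P5=31  P6=39  P7=38
Turnaround (C−A): P1=6  P2=43  P3=18  P4=9  P5=23  P6=26  P7=25
Waiting times: P1=0, P2=37, P3=11, P4=1, P5=13, P6=25, P7=18
Average waiting = (0+37+11+1+13+25+18) / 7 = 105/7 = 15.00

15.00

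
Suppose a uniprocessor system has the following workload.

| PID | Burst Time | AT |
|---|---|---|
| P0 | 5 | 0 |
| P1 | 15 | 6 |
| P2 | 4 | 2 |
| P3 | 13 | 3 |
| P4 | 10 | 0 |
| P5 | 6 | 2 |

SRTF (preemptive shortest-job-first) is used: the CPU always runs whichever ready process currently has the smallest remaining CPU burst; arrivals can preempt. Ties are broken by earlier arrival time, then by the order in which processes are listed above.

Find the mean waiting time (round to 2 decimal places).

13.17

Schedule: | P0 0-5 | P2 5-9 | P5 9-15 | P4 15-25 | P3 25-38 | P1 38-53 |
Completion: P0=5  P1=53  P2=9  P3=38  P4=25  P5=15
Turnaround (C−A): P0=5  P1=47  P2=7  P3=35  P4=25  P5=13
Waiting times: P0=0, P1=32, P2=3, P3=22, P4=15, P5=7
Average waiting = (0+32+3+22+15+7) / 6 = 79/6 = 13.17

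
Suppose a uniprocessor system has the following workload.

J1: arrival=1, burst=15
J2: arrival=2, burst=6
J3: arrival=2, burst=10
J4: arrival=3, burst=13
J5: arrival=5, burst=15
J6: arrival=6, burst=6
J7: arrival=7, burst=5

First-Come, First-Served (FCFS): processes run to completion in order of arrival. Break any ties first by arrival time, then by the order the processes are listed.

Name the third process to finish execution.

J3

Schedule: | idle 0-1 | J1 1-16 | J2 16-22 | J3 22-32 | J4 32-45 | J5 45-60 | J6 60-66 | J7 66-71 |
Completion: J1=16  J2=22  J3=32  J4=45  J5=60  J6=66  J7=71
Turnaround (C−A): J1=15  J2=20  J3=30  J4=42  J5=55  J6=60  J7=64
Finish order: J1 → J2 → J3 → J4 → J5 → J6 → J7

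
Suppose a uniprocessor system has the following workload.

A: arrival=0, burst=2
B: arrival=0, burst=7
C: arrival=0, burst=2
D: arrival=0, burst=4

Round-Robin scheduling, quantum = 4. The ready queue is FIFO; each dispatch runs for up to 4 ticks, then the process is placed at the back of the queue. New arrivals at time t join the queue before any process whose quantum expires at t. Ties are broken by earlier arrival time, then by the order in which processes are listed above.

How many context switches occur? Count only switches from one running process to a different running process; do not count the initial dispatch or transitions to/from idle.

4

Schedule: | A 0-2 | B 2-6 | C 6-8 | D 8-12 | B 12-15 |
Completion: A=2  B=15  C=8  D=12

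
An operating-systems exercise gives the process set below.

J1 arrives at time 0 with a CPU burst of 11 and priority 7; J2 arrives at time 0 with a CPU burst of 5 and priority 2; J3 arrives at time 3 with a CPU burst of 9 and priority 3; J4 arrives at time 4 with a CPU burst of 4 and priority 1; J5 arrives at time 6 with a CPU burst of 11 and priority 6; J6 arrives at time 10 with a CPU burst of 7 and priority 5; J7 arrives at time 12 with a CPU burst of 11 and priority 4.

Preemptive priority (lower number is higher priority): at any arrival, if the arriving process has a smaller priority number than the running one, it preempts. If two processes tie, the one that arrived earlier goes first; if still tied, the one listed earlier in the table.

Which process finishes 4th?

J7

Schedule: | J2 0-4 | J4 4-8 | J2 8-9 | J3 9-18 | J7 18-29 | J6 29-36 | J5 36-47 | J1 47-58 |
Completion: J1=58  J2=9  J3=18  J4=8  J5=47  J6=36  J7=29
Finish order: J4 → J2 → J3 → J7 → J6 → J5 → J1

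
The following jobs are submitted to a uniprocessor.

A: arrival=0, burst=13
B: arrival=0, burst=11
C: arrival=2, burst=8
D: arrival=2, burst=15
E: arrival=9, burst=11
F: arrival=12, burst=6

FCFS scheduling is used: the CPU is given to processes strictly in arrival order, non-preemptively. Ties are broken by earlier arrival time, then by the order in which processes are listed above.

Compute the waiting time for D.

30

Schedule: | A 0-13 | B 13-24 | C 24-32 | D 32-47 | E 47-58 | F 58-64 |
Completion: A=13  B=24  C=32  D=47  E=58  F=64
Turnaround (C−A): A=13  B=24  C=30  D=45  E=49  F=52
Waiting(D) = turnaround − burst = 45 − 15 = 30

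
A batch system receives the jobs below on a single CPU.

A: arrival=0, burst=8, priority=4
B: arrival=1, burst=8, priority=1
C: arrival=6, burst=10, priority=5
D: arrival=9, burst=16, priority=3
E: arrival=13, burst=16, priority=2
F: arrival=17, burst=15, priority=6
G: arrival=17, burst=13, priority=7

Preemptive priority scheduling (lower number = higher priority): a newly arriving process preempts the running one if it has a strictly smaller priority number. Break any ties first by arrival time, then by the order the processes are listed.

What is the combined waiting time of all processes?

195

Gantt: | A 0-1 | B 1-9 | D 9-13 | E 13-29 | D 29-41 | A 41-48 | C 48-58 | F 58-73 | G 73-86 |
Completion: A=48  B=9  C=58  D=41  E=29  F=73  G=86
Waiting = turnaround − burst: A=40, B=0, C=42, D=16, E=0, F=41, G=56
Total waiting = 40 + 0 + 42 + 16 + 0 + 41 + 56 = 195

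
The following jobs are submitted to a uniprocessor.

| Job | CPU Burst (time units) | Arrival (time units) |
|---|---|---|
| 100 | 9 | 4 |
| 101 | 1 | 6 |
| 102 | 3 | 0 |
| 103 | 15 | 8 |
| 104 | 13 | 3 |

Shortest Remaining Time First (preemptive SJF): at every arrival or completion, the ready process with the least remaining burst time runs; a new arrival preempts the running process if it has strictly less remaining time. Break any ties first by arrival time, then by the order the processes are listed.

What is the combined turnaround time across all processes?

Schedule: | 102 0-3 | 104 3-4 | 100 4-6 | 101 6-7 | 100 7-14 | 104 14-26 | 103 26-41 |
Completion: 100=14  101=7  102=3  103=41  104=26
Turnaround (C−A): 100=10  101=1  102=3  103=33  104=23
Turnaround = completion − arrival: 100=10, 101=1, 102=3, 103=33, 104=23
Total turnaround = 10 + 1 + 3 + 33 + 23 = 70

70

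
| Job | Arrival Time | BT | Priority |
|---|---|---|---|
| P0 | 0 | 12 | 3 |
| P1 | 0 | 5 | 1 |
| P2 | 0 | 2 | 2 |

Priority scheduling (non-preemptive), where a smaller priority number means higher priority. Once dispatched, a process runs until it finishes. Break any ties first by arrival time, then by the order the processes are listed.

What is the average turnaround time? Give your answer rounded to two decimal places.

Timeline: | P1 0-5 | P2 5-7 | P0 7-19 |
Completion: P0=19  P1=5  P2=7
Turnaround (C−A): P0=19  P1=5  P2=7
Turnaround times: P0=19, P1=5, P2=7
Average turnaround = (19+5+7) / 3 = 31/3 = 10.33

10.33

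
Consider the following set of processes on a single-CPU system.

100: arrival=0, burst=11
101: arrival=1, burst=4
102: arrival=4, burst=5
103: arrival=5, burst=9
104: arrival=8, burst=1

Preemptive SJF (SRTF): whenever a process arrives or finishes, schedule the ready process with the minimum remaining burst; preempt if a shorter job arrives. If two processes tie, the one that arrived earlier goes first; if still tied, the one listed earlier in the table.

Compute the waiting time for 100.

Schedule: | 100 0-1 | 101 1-5 | 102 5-8 | 104 8-9 | 102 9-11 | 103 11-20 | 100 20-30 |
Completion: 100=30  101=5  102=11  103=20  104=9
Turnaround (C−A): 100=30  101=4  102=7  103=15  104=1
Waiting(100) = turnaround − burst = 30 − 11 = 19

19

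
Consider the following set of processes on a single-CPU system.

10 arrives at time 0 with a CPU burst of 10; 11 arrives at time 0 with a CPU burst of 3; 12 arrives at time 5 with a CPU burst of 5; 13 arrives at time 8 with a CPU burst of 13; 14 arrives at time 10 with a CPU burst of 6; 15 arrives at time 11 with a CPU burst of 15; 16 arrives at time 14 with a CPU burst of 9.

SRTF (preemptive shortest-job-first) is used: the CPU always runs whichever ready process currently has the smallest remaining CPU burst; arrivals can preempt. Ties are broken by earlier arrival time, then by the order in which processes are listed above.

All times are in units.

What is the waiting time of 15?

Timeline: | 11 0-3 | 10 3-5 | 12 5-10 | 14 10-16 | 10 16-24 | 16 24-33 | 13 33-46 | 15 46-61 |
Completion: 10=24  11=3  12=10  13=46  14=16  15=61  16=33
Waiting(15) = turnaround − burst = 50 − 15 = 35

35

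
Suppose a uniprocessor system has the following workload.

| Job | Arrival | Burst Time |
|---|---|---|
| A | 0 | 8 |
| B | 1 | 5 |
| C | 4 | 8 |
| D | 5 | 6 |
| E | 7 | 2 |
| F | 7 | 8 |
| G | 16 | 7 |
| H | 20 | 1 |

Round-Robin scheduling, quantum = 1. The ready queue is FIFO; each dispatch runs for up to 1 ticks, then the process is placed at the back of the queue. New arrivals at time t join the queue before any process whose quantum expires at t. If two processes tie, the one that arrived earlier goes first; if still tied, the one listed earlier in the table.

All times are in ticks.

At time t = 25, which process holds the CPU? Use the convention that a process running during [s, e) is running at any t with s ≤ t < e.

D

Schedule: | A 0-1 | B 1-2 | A 2-3 | B 3-4 | A 4-5 | C 5-6 | B 6-7 | D 7-8 | A 8-9 | C 9-10 | E 10-11 | F 11-12 | B 12-13 | D 13-14 | A 14-15 | C 15-16 | E 16-17 | F 17-18 | B 18-19 | D 19-20 | A 20-21 | G 21-22 | C 22-23 | F 23-24 | H 24-25 | D 25-26 | A 26-27 | G 27-28 | C 28-29 | F 29-30 | D 30-31 | A 31-32 | G 32-33 | C 33-34 | F 34-35 | D 35-36 | G 36-37 | C 37-38 | F 38-39 | G 39-40 | C 40-41 | F 41-42 | G 42-43 | F 43-44 | G 44-45 |
Completion: A=32  B=19  C=41  D=36  E=17  F=44  G=45  H=25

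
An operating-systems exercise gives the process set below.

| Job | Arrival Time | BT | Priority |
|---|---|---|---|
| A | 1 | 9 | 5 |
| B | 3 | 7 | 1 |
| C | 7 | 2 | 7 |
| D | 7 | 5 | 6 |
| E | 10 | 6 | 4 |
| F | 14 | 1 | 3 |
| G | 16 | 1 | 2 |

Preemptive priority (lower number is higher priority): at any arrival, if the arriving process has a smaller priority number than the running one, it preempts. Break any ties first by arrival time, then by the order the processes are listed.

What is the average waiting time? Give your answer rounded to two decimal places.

Schedule: | idle 0-1 | A 1-3 | B 3-10 | E 10-14 | F 14-15 | E 15-16 | G 16-17 | E 17-18 | A 18-25 | D 25-30 | C 30-32 |
Completion: A=25  B=10  C=32  D=30  E=18  F=15  G=17
Waiting times: A=15, B=0, C=23, D=18, E=2, F=0, G=0
Average waiting = (15+0+23+18+2+0+0) / 7 = 58/7 = 8.29

8.29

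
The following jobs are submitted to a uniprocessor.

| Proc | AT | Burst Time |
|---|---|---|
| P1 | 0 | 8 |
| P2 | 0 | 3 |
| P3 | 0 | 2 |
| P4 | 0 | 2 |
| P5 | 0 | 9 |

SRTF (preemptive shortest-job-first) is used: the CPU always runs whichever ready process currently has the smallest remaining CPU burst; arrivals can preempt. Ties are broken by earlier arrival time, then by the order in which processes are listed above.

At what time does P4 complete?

4

Schedule: | P3 0-2 | P4 2-4 | P2 4-7 | P1 7-15 | P5 15-24 |
Completion: P1=15  P2=7  P3=2  P4=4  P5=24
Turnaround (C−A): P1=15  P2=7  P3=2  P4=4  P5=24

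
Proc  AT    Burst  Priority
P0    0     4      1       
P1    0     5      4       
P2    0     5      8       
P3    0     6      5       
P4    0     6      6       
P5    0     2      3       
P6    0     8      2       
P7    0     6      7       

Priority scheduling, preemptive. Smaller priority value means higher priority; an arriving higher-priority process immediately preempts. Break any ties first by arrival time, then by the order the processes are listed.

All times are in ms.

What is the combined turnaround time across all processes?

184

Gantt: | P0 0-4 | P6 4-12 | P5 12-14 | P1 14-19 | P3 19-25 | P4 25-31 | P7 31-37 | P2 37-42 |
Completion: P0=4  P1=19  P2=42  P3=25  P4=31  P5=14  P6=12  P7=37
Turnaround = completion − arrival: P0=4, P1=19, P2=42, P3=25, P4=31, P5=14, P6=12, P7=37
Total turnaround = 4 + 19 + 42 + 25 + 31 + 14 + 12 + 37 = 184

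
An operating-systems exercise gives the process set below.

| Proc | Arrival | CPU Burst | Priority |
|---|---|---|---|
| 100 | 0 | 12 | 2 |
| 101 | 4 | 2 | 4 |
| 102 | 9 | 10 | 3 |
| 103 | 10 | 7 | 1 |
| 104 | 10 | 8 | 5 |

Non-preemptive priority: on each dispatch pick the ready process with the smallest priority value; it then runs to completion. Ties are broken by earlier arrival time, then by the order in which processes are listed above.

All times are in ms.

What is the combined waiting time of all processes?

58

Gantt: | 100 0-12 | 103 12-19 | 102 19-29 | 101 29-31 | 104 31-39 |
Completion: 100=12  101=31  102=29  103=19  104=39
Waiting = turnaround − burst: 100=0, 101=25, 102=10, 103=2, 104=21
Total waiting = 0 + 25 + 10 + 2 + 21 = 58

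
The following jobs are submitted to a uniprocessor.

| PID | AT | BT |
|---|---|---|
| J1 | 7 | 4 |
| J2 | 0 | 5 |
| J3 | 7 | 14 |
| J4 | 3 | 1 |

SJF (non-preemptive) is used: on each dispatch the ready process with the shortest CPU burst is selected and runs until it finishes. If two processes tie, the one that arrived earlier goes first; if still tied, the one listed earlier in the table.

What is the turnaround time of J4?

Schedule: | J2 0-5 | J4 5-6 | idle 6-7 | J1 7-11 | J3 11-25 |
Completion: J1=11  J2=5  J3=25  J4=6
Turnaround (C−A): J1=4  J2=5  J3=18  J4=3
Turnaround(J4) = completion − arrival = 6 − 3 = 3

3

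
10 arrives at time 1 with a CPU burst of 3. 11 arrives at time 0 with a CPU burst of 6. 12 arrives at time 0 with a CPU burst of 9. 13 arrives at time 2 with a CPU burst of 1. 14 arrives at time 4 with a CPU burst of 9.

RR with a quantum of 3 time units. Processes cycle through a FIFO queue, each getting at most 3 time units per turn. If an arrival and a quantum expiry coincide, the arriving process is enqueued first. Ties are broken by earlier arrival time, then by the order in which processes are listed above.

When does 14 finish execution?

Gantt: | 11 0-3 | 12 3-6 | 10 6-9 | 13 9-10 | 11 10-13 | 14 13-16 | 12 16-19 | 14 19-22 | 12 22-25 | 14 25-28 |
Completion: 10=9  11=13  12=25  13=10  14=28

28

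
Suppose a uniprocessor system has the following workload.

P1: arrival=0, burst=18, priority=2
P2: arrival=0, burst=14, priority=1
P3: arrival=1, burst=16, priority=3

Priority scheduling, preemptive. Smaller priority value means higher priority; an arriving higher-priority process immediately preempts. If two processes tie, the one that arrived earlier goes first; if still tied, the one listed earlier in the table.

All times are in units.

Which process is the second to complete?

P1

Timeline: | P2 0-14 | P1 14-32 | P3 32-48 |
Completion: P1=32  P2=14  P3=48
Turnaround (C−A): P1=32  P2=14  P3=47
Finish order: P2 → P1 → P3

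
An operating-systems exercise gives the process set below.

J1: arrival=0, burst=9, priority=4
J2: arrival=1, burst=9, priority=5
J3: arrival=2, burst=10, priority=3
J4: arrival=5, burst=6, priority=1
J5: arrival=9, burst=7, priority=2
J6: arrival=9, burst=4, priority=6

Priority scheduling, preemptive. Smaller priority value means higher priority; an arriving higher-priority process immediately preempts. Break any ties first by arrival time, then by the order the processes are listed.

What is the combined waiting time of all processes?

101

Gantt: | J1 0-2 | J3 2-5 | J4 5-11 | J5 11-18 | J3 18-25 | J1 25-32 | J2 32-41 | J6 41-45 |
Completion: J1=32  J2=41  J3=25  J4=11  J5=18  J6=45
Turnaround (C−A): J1=32  J2=40  J3=23  J4=6  J5=9  J6=36
Waiting = turnaround − burst: J1=23, J2=31, J3=13, J4=0, J5=2, J6=32
Total waiting = 23 + 31 + 13 + 0 + 2 + 32 = 101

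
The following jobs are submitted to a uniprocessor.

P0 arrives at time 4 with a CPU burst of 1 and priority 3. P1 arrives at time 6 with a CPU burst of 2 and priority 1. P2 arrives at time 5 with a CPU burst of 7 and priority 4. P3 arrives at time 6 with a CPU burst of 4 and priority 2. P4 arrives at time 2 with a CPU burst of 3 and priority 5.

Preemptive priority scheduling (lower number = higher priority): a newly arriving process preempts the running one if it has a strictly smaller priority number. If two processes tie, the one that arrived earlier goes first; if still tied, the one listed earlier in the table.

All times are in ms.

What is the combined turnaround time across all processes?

Schedule: | idle 0-2 | P4 2-4 | P0 4-5 | P2 5-6 | P1 6-8 | P3 8-12 | P2 12-18 | P4 18-19 |
Completion: P0=5  P1=8  P2=18  P3=12  P4=19
Turnaround (C−A): P0=1  P1=2  P2=13  P3=6  P4=17
Turnaround = completion − arrival: P0=1, P1=2, P2=13, P3=6, P4=17
Total turnaround = 1 + 2 + 13 + 6 + 17 = 39

39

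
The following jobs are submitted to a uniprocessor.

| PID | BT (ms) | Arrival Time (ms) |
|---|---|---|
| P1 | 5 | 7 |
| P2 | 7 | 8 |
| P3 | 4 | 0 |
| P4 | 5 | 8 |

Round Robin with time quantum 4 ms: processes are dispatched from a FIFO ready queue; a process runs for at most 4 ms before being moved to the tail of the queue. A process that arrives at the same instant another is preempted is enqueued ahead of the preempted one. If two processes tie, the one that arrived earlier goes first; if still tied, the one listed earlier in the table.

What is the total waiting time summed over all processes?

27

Timeline: | P3 0-4 | idle 4-7 | P1 7-11 | P2 11-15 | P4 15-19 | P1 19-20 | P2 20-23 | P4 23-24 |
Completion: P1=20  P2=23  P3=4  P4=24
Turnaround (C−A): P1=13  P2=15  P3=4  P4=16
Waiting = turnaround − burst: P1=8, P2=8, P3=0, P4=11
Total waiting = 8 + 8 + 0 + 11 = 27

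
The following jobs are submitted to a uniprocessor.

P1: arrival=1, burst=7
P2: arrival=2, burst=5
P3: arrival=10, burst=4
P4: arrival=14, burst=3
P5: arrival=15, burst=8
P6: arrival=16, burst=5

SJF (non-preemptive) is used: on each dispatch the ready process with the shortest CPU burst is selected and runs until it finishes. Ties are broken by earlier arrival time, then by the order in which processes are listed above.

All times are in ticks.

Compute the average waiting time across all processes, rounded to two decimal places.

4.33

Timeline: | idle 0-1 | P1 1-8 | P2 8-13 | P3 13-17 | P4 17-20 | P6 20-25 | P5 25-33 |
Completion: P1=8  P2=13  P3=17  P4=20  P5=33  P6=25
Turnaround (C−A): P1=7  P2=11  P3=7  P4=6  P5=18  P6=9
Waiting times: P1=0, P2=6, P3=3, P4=3, P5=10, P6=4
Average waiting = (0+6+3+3+10+4) / 6 = 26/6 = 4.33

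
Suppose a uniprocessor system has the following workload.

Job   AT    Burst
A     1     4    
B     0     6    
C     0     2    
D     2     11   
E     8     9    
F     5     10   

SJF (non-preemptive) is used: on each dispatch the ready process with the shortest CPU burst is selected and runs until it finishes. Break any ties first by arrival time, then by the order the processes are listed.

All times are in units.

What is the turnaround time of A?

5

Schedule: | C 0-2 | A 2-6 | B 6-12 | E 12-21 | F 21-31 | D 31-42 |
Completion: A=6  B=12  C=2  D=42  E=21  F=31
Turnaround (C−A): A=5  B=12  C=2  D=40  E=13  F=26
Turnaround(A) = completion − arrival = 6 − 1 = 5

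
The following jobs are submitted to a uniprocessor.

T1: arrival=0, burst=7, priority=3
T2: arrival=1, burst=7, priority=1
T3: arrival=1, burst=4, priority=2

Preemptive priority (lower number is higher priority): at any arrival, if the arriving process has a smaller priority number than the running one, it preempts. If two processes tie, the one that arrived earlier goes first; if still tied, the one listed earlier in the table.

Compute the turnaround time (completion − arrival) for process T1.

Gantt: | T1 0-1 | T2 1-8 | T3 8-12 | T1 12-18 |
Completion: T1=18  T2=8  T3=12
Turnaround (C−A): T1=18  T2=7  T3=11
Turnaround(T1) = completion − arrival = 18 − 0 = 18

18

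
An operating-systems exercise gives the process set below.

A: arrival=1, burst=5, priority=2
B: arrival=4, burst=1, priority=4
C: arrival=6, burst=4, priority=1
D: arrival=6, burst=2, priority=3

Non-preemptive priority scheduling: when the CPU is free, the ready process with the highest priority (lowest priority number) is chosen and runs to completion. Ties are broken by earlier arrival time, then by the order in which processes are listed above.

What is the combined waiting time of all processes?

12

Gantt: | idle 0-1 | A 1-6 | C 6-10 | D 10-12 | B 12-13 |
Completion: A=6  B=13  C=10  D=12
Turnaround (C−A): A=5  B=9  C=4  D=6
Waiting = turnaround − burst: A=0, B=8, C=0, D=4
Total waiting = 0 + 8 + 0 + 4 = 12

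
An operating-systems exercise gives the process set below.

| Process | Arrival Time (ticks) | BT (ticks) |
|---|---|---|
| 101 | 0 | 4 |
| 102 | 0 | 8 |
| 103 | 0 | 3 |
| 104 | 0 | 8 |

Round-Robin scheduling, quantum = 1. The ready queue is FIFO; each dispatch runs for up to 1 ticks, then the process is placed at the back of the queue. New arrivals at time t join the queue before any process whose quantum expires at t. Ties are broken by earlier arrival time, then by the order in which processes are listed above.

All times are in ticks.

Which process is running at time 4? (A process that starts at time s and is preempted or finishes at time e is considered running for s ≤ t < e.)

Timeline: | 101 0-1 | 102 1-2 | 103 2-3 | 104 3-4 | 101 4-5 | 102 5-6 | 103 6-7 | 104 7-8 | 101 8-9 | 102 9-10 | 103 10-11 | 104 11-12 | 101 12-13 | 102 13-14 | 104 14-15 | 102 15-16 | 104 16-17 | 102 17-18 | 104 18-19 | 102 19-20 | 104 20-21 | 102 21-22 | 104 22-23 |
Completion: 101=13  102=22  103=11  104=23
Turnaround (C−A): 101=13  102=22  103=11  104=23

101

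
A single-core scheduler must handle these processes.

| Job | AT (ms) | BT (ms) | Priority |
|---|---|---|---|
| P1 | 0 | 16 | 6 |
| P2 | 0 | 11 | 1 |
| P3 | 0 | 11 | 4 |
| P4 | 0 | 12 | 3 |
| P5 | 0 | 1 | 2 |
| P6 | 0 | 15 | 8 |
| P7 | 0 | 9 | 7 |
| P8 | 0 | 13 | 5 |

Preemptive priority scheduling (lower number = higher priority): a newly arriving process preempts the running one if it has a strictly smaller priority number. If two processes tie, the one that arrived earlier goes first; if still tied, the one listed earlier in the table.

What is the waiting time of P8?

Timeline: | P2 0-11 | P5 11-12 | P4 12-24 | P3 24-35 | P8 35-48 | P1 48-64 | P7 64-73 | P6 73-88 |
Completion: P1=64  P2=11  P3=35  P4=24  P5=12  P6=88  P7=73  P8=48
Waiting(P8) = turnaround − burst = 48 − 13 = 35

35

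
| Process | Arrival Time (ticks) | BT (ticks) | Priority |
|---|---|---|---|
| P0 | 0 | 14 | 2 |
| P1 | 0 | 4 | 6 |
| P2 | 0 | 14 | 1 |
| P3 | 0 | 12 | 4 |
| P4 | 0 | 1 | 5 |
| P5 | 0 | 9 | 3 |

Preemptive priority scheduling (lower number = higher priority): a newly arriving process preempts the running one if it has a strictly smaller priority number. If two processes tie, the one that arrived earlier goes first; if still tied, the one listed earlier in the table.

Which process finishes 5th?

Timeline: | P2 0-14 | P0 14-28 | P5 28-37 | P3 37-49 | P4 49-50 | P1 50-54 |
Completion: P0=28  P1=54  P2=14  P3=49  P4=50  P5=37
Finish order: P2 → P0 → P5 → P3 → P4 → P1

P4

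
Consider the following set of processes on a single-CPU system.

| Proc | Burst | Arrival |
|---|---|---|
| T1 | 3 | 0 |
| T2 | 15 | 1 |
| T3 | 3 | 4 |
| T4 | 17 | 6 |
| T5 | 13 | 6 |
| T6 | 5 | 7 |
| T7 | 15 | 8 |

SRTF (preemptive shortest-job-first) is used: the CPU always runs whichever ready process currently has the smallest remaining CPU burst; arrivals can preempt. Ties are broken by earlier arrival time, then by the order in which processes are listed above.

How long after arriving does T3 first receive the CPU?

Timeline: | T1 0-3 | T2 3-4 | T3 4-7 | T6 7-12 | T5 12-25 | T2 25-39 | T7 39-54 | T4 54-71 |
Completion: T1=3  T2=39  T3=7  T4=71  T5=25  T6=12  T7=54
Turnaround (C−A): T1=3  T2=38  T3=3  T4=65  T5=19  T6=5  T7=46
Response(T3) = first start − arrival = 4 − 4 = 0

0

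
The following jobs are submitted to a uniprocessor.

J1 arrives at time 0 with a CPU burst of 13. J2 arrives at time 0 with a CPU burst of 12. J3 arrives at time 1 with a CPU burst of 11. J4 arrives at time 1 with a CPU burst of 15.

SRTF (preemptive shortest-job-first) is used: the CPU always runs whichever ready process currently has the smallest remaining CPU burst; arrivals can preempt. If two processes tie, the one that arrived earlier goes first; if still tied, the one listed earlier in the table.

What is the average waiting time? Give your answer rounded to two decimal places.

17.25

Timeline: | J2 0-12 | J3 12-23 | J1 23-36 | J4 36-51 |
Completion: J1=36  J2=12  J3=23  J4=51
Waiting times: J1=23, J2=0, J3=11, J4=35
Average waiting = (23+0+11+35) / 4 = 69/4 = 17.25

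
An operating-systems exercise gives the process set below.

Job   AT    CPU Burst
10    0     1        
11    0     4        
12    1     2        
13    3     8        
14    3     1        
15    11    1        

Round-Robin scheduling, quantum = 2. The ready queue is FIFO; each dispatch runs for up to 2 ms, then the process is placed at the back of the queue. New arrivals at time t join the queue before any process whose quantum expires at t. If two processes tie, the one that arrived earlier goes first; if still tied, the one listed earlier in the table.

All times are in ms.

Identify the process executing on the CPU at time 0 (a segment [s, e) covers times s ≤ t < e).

Schedule: | 10 0-1 | 11 1-3 | 12 3-5 | 13 5-7 | 14 7-8 | 11 8-10 | 13 10-12 | 15 12-13 | 13 13-17 |
Completion: 10=1  11=10  12=5  13=17  14=8  15=13

10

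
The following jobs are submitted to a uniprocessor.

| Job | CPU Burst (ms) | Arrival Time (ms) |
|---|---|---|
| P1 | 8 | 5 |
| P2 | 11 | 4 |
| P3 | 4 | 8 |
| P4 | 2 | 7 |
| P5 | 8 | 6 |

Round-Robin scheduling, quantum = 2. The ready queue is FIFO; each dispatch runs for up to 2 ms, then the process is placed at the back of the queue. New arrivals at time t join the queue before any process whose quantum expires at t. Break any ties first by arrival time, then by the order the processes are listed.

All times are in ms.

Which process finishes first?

P4

Schedule: | idle 0-4 | P2 4-6 | P1 6-8 | P5 8-10 | P2 10-12 | P4 12-14 | P3 14-16 | P1 16-18 | P5 18-20 | P2 20-22 | P3 22-24 | P1 24-26 | P5 26-28 | P2 28-30 | P1 30-32 | P5 32-34 | P2 34-37 |
Completion: P1=32  P2=37  P3=24  P4=14  P5=34
Turnaround (C−A): P1=27  P2=33  P3=16  P4=7  P5=28
Finish order: P4 → P3 → P1 → P5 → P2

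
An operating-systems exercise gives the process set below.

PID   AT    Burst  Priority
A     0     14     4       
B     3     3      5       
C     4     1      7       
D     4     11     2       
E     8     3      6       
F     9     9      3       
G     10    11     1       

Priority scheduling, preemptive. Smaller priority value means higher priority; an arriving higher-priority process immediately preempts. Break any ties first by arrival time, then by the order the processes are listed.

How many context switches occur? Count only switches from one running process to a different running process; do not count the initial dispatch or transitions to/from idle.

8

Schedule: | A 0-4 | D 4-10 | G 10-21 | D 21-26 | F 26-35 | A 35-45 | B 45-48 | E 48-51 | C 51-52 |
Completion: A=45  B=48  C=52  D=26  E=51  F=35  G=21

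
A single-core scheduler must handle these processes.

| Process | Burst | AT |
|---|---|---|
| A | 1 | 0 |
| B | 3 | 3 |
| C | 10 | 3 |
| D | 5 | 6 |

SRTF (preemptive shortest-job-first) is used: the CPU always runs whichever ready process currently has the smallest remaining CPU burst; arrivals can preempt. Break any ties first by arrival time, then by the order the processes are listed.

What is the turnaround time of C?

Schedule: | A 0-1 | idle 1-3 | B 3-6 | D 6-11 | C 11-21 |
Completion: A=1  B=6  C=21  D=11
Turnaround (C−A): A=1  B=3  C=18  D=5
Turnaround(C) = completion − arrival = 21 − 3 = 18

18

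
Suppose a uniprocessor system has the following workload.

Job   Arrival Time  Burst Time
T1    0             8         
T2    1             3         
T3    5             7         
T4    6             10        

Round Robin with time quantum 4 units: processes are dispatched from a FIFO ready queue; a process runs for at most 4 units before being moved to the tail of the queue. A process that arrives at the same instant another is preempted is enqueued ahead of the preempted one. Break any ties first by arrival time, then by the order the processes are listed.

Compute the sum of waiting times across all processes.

Gantt: | T1 0-4 | T2 4-7 | T1 7-11 | T3 11-15 | T4 15-19 | T3 19-22 | T4 22-28 |
Completion: T1=11  T2=7  T3=22  T4=28
Waiting = turnaround − burst: T1=3, T2=3, T3=10, T4=12
Total waiting = 3 + 3 + 10 + 12 = 28

28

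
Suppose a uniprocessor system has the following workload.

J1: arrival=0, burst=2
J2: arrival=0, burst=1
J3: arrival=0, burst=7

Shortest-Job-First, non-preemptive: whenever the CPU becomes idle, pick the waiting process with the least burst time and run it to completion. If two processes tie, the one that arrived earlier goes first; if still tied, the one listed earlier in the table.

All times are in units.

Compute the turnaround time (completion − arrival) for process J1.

3

Schedule: | J2 0-1 | J1 1-3 | J3 3-10 |
Completion: J1=3  J2=1  J3=10
Turnaround (C−A): J1=3  J2=1  J3=10
Turnaround(J1) = completion − arrival = 3 − 0 = 3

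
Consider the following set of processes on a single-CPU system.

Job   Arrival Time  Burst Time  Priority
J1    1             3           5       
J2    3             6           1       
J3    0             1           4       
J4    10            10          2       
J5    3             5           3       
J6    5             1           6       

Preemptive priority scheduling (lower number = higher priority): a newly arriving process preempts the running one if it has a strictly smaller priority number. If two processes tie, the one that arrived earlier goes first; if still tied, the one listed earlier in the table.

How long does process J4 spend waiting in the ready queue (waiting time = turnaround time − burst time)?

0

Schedule: | J3 0-1 | J1 1-3 | J2 3-9 | J5 9-10 | J4 10-20 | J5 20-24 | J1 24-25 | J6 25-26 |
Completion: J1=25  J2=9  J3=1  J4=20  J5=24  J6=26
Waiting(J4) = turnaround − burst = 10 − 10 = 0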